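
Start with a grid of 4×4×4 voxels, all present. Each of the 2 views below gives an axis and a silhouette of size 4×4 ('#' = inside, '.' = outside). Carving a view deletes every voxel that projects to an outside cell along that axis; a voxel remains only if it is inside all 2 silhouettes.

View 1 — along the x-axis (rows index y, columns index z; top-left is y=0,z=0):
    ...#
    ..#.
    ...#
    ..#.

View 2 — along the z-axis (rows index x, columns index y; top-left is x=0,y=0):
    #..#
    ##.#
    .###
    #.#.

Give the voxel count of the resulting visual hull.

voxel count = 10

start: 4×4×4 = 64 voxels
after view 1 [x-axis, 4 of 16 cells solid] → remaining = 16
after view 2 [z-axis, 10 of 16 cells solid] → remaining = 10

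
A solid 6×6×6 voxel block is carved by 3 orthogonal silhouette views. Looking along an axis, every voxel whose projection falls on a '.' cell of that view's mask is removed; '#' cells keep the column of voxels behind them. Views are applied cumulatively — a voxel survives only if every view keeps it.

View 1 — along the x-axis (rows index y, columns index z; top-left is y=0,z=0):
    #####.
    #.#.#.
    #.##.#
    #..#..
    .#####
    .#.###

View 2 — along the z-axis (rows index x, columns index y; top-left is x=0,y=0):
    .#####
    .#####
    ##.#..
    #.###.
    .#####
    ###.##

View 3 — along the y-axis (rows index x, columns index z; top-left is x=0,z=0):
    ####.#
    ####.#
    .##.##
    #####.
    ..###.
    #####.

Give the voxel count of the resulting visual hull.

start: 6×6×6 = 216 voxels
step 1: project along x, AND mask (23/36) → |grid| = 138
step 2: project along z, AND mask (27/36) → |grid| = 101
step 3: project along y, AND mask (27/36) → |grid| = 77

|visual hull| = 77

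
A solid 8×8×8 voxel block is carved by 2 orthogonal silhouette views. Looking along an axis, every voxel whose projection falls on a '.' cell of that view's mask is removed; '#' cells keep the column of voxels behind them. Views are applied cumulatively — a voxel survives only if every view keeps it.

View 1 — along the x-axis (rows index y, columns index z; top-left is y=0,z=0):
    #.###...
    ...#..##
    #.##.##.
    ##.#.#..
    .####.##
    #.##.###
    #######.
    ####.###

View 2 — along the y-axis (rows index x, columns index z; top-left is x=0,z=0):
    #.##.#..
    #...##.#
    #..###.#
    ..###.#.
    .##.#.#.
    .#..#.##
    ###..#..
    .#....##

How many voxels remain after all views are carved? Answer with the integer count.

|visual hull| = 163

before carving: 512 voxels (8×8×8)
  1. axis=0 (YZ plane), |mask|=42  ⇒  voxels=336
  2. axis=1 (XZ plane), |mask|=32  ⇒  voxels=163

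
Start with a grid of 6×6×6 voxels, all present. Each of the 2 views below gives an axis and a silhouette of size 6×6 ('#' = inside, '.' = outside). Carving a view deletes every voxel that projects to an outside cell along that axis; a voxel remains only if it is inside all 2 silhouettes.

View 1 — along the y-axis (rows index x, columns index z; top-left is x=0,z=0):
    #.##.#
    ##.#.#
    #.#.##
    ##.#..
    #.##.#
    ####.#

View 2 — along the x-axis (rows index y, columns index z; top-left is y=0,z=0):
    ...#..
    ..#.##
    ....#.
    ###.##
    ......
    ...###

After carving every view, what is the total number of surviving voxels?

start: 6×6×6 = 216 voxels
V1 y: intersect with XZ mask (24 set) -- 144 left
V2 x: intersect with YZ mask (13 set) -- 46 left

voxel count = 46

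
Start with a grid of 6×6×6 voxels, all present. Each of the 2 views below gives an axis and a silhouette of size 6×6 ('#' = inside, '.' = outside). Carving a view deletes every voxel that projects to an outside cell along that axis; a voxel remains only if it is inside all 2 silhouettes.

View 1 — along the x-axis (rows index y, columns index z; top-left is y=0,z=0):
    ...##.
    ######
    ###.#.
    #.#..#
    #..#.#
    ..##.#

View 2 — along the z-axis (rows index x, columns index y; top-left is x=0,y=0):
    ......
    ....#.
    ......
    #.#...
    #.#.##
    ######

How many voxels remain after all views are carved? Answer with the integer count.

voxel count = 42

full grid |V| = 216
V1 x: intersect with YZ mask (21 set) -- 126 left
V2 z: intersect with XY mask (13 set) -- 42 left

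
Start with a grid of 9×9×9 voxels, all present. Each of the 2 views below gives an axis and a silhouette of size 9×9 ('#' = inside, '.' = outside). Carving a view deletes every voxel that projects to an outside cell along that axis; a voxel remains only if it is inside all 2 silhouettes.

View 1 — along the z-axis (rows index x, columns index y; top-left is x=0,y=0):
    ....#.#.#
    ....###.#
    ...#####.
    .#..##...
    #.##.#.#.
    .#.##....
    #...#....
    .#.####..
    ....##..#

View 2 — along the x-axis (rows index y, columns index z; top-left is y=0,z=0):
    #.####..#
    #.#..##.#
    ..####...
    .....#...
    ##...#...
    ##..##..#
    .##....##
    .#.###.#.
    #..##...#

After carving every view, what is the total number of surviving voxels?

|visual hull| = 127

full grid |V| = 729
after view 1 [z-axis, 33 of 81 cells solid] → remaining = 297
after view 2 [x-axis, 37 of 81 cells solid] → remaining = 127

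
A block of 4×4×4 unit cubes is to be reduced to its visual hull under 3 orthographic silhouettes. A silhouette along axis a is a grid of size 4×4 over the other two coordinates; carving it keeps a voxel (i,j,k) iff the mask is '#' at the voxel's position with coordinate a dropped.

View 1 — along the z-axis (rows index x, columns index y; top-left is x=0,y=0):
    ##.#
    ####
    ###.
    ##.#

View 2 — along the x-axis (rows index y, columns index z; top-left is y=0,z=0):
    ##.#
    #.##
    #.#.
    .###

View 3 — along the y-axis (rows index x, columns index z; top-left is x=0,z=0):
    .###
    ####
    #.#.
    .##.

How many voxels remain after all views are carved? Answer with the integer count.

|visual hull| = 27

full grid |V| = 64
V1 z: intersect with XY mask (13 set) -- 52 left
V2 x: intersect with YZ mask (11 set) -- 37 left
V3 y: intersect with XZ mask (11 set) -- 27 left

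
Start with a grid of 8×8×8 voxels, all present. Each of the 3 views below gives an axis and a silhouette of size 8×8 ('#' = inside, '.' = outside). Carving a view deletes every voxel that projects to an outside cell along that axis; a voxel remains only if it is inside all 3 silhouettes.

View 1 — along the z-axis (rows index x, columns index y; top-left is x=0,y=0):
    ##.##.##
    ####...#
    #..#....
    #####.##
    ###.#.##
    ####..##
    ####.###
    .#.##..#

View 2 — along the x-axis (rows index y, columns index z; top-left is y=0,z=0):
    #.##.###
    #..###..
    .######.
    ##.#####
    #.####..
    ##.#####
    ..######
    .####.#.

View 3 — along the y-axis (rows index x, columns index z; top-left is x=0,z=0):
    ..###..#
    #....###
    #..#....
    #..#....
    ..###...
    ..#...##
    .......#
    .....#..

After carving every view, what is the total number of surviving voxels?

remaining voxels: 81

start: 8×8×8 = 512 voxels
step 1: project along z, AND mask (43/64) → |grid| = 344
step 2: project along x, AND mask (46/64) → |grid| = 241
step 3: project along y, AND mask (20/64) → |grid| = 81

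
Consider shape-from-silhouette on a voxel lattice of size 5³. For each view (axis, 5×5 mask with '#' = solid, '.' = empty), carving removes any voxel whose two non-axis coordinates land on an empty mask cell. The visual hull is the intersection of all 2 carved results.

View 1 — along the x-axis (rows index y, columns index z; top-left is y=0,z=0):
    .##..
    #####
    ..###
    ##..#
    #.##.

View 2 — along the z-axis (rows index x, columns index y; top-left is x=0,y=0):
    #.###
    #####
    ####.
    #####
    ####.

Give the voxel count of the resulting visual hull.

69 voxels

initial block: 5^3 = 125
step 1: project along x, AND mask (16/25) → |grid| = 80
step 2: project along z, AND mask (22/25) → |grid| = 69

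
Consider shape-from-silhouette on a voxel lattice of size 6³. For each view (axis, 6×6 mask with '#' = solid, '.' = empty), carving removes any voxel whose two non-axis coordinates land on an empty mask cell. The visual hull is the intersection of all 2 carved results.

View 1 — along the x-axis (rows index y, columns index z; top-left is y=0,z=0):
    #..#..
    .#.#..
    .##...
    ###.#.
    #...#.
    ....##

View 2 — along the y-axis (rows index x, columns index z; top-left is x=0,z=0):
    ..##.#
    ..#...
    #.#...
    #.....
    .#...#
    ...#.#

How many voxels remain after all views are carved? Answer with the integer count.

|visual hull| = 22

initial block: 6^3 = 216
V1 x: intersect with YZ mask (14 set) -- 84 left
V2 y: intersect with XZ mask (11 set) -- 22 left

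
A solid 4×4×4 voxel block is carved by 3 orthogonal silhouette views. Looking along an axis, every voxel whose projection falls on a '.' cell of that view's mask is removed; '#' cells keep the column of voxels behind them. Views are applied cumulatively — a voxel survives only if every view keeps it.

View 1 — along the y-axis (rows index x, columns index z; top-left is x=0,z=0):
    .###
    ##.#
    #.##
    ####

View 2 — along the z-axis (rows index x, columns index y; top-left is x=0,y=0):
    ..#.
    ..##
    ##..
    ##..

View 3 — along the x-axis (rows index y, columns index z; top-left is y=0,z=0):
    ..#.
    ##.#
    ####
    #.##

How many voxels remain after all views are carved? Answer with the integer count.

start: 4×4×4 = 64 voxels
step 1: project along y, AND mask (13/16) → |grid| = 52
step 2: project along z, AND mask (7/16) → |grid| = 23
step 3: project along x, AND mask (11/16) → |grid| = 15

15 voxels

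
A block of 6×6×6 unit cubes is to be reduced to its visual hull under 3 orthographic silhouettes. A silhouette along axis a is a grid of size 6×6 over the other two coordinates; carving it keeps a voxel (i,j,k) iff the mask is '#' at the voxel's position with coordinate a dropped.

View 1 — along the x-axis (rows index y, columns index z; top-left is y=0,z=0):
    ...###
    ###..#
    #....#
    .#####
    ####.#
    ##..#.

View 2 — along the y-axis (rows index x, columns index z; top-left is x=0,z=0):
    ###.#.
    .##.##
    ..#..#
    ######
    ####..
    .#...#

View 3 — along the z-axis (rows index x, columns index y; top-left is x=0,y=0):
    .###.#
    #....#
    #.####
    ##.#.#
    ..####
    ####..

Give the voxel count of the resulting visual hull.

initial block: 6^3 = 216
carve view 1 (along x, YZ-mask fill 22/36): 132 voxels remain
carve view 2 (along y, XZ-mask fill 22/36): 82 voxels remain
carve view 3 (along z, XY-mask fill 23/36): 51 voxels remain

|visual hull| = 51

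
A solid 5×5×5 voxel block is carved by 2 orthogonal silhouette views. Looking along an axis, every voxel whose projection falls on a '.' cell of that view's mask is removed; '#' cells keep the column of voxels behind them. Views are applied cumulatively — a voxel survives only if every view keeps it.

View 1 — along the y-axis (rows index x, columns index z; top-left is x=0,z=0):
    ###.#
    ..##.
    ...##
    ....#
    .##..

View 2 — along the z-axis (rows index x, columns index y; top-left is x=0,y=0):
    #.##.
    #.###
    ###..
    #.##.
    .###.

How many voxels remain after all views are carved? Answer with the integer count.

|visual hull| = 35

full grid |V| = 125
[1] y-view keeps 11 columns → grid now 55
[2] z-view keeps 16 columns → grid now 35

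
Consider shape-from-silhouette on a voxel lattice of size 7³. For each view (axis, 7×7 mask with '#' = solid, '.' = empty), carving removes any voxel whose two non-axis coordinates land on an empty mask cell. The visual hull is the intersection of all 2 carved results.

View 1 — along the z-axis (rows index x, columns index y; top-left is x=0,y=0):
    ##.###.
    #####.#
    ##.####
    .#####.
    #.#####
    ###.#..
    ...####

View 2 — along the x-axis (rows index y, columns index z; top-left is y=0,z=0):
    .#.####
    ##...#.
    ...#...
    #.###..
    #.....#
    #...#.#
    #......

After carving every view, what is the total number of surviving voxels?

voxel count = 101

initial block: 7^3 = 343
V1 z: intersect with XY mask (36 set) -- 252 left
V2 x: intersect with YZ mask (19 set) -- 101 left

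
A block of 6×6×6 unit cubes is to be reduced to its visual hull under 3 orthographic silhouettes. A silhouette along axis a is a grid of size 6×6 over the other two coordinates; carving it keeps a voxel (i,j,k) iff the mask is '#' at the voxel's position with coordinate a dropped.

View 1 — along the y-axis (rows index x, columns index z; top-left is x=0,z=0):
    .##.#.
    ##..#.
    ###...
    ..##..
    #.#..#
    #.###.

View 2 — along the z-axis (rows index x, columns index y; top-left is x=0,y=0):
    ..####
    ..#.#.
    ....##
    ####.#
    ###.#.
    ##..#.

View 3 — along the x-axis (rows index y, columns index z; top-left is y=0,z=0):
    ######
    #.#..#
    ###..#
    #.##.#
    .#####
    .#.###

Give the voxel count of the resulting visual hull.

before carving: 216 voxels (6×6×6)
V1 y: intersect with XZ mask (18 set) -- 108 left
V2 z: intersect with XY mask (20 set) -- 58 left
V3 x: intersect with YZ mask (26 set) -- 42 left

|visual hull| = 42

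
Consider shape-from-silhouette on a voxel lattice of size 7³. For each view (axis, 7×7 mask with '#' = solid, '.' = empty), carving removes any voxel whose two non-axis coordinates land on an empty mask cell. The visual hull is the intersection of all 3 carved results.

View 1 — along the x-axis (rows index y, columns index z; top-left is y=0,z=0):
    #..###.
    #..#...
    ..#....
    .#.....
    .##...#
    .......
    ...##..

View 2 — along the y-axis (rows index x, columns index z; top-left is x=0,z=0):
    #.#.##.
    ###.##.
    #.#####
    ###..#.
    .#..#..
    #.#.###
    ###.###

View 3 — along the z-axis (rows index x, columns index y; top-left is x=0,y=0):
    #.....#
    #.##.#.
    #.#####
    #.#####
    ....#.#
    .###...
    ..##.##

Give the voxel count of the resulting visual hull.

initial block: 7^3 = 343
step 1: project along x, AND mask (13/49) → |grid| = 91
step 2: project along y, AND mask (32/49) → |grid| = 56
step 3: project along z, AND mask (27/49) → |grid| = 31

|visual hull| = 31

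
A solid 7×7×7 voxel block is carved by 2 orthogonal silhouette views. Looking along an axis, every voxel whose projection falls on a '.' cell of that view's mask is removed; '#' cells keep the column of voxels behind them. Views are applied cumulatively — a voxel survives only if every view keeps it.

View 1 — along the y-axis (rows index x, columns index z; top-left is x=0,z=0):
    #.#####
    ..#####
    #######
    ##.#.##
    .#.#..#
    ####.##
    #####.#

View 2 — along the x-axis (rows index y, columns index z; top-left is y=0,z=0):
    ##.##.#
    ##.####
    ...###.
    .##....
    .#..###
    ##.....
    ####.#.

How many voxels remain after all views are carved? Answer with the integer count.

|visual hull| = 145

full grid |V| = 343
step 1: project along y, AND mask (38/49) → |grid| = 266
step 2: project along x, AND mask (27/49) → |grid| = 145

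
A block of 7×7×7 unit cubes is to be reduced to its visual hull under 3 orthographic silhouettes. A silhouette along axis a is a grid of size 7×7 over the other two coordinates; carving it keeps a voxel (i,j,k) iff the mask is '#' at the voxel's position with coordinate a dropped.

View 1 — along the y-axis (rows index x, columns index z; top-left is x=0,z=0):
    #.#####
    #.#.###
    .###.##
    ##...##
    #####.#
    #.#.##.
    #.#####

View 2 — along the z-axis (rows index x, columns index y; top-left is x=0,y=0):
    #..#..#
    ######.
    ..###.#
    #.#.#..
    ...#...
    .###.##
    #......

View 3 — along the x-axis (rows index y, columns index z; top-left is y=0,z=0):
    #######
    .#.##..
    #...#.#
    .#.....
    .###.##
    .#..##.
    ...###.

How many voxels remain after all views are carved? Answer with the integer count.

55 voxels

full grid |V| = 343
after view 1 [y-axis, 36 of 49 cells solid] → remaining = 252
after view 2 [z-axis, 23 of 49 cells solid] → remaining = 112
after view 3 [x-axis, 25 of 49 cells solid] → remaining = 55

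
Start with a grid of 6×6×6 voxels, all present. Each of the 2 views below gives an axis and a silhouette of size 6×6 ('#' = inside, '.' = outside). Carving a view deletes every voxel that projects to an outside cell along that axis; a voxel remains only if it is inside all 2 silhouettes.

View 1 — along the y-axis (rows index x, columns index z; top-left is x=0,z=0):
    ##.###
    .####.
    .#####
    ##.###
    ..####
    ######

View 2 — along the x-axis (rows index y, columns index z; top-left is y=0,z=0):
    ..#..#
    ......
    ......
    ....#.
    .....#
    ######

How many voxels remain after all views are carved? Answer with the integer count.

before carving: 216 voxels (6×6×6)
  1. axis=1 (XZ plane), |mask|=29  ⇒  voxels=174
  2. axis=0 (YZ plane), |mask|=10  ⇒  voxels=49

remaining voxels: 49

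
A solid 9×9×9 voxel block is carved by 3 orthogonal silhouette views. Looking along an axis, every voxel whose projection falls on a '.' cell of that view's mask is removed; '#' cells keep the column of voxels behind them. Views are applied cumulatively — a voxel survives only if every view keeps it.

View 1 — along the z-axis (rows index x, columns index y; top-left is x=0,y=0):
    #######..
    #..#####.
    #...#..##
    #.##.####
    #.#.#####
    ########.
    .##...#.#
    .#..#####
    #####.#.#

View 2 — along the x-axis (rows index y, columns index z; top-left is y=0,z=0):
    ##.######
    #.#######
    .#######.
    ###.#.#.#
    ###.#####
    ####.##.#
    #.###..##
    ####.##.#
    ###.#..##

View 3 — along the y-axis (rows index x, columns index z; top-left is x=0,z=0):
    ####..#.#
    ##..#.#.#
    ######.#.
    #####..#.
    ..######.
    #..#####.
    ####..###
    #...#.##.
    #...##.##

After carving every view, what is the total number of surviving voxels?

250 voxels

before carving: 729 voxels (9×9×9)
[1] z-view keeps 56 columns → grid now 504
[2] x-view keeps 63 columns → grid now 392
[3] y-view keeps 52 columns → grid now 250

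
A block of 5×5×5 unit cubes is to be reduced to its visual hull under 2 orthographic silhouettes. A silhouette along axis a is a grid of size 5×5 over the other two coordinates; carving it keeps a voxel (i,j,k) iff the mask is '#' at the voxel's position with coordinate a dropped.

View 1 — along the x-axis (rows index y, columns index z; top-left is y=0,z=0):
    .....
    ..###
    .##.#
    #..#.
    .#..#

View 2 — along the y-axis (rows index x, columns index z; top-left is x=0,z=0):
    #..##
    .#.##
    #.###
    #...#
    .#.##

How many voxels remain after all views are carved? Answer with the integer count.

voxel count = 32

initial block: 5^3 = 125
carve view 1 (along x, YZ-mask fill 10/25): 50 voxels remain
carve view 2 (along y, XZ-mask fill 15/25): 32 voxels remain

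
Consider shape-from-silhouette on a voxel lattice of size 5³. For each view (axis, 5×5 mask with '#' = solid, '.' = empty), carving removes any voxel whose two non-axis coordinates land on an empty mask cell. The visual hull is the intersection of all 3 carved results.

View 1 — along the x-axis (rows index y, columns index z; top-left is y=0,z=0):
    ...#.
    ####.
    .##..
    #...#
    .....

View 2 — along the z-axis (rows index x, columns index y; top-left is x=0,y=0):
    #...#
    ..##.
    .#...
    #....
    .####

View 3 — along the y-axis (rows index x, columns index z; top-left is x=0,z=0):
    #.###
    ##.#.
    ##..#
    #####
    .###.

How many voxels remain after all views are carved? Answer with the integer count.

start: 5×5×5 = 125 voxels
step 1: project along x, AND mask (9/25) → |grid| = 45
step 2: project along z, AND mask (10/25) → |grid| = 18
step 3: project along y, AND mask (18/25) → |grid| = 11

voxel count = 11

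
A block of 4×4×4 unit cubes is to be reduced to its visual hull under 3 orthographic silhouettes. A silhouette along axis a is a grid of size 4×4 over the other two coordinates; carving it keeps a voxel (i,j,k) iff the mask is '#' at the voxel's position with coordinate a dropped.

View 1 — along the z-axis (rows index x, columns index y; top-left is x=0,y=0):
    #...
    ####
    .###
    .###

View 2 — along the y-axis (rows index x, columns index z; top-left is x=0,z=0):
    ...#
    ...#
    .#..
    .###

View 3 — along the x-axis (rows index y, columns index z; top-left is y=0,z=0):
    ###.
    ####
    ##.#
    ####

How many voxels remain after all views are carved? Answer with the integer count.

start: 4×4×4 = 64 voxels
after view 1 [z-axis, 11 of 16 cells solid] → remaining = 44
after view 2 [y-axis, 6 of 16 cells solid] → remaining = 17
after view 3 [x-axis, 14 of 16 cells solid] → remaining = 14

voxel count = 14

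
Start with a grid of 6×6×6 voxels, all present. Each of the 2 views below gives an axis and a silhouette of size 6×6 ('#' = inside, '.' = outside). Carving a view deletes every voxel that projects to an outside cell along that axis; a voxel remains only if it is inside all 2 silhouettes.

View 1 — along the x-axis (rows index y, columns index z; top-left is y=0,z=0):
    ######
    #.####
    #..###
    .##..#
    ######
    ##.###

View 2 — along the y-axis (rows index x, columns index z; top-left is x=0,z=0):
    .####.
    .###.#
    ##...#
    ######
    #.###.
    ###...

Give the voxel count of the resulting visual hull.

before carving: 216 voxels (6×6×6)
[1] x-view keeps 29 columns → grid now 174
[2] y-view keeps 24 columns → grid now 113

113 voxels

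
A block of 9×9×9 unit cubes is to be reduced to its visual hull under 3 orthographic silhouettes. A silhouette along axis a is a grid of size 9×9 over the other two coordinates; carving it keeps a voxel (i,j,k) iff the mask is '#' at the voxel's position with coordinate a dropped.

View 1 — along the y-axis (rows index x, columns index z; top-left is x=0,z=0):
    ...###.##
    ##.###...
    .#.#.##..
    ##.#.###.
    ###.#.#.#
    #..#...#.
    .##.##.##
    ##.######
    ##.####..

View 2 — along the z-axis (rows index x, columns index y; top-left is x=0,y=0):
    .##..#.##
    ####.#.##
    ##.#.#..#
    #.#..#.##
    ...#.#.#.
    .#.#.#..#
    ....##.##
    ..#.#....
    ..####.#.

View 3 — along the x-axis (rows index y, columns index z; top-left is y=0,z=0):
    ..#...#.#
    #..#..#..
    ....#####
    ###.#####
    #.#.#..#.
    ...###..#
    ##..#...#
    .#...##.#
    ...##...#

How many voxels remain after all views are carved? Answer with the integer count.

100 voxels

before carving: 729 voxels (9×9×9)
after view 1 [y-axis, 49 of 81 cells solid] → remaining = 441
after view 2 [z-axis, 40 of 81 cells solid] → remaining = 210
after view 3 [x-axis, 38 of 81 cells solid] → remaining = 100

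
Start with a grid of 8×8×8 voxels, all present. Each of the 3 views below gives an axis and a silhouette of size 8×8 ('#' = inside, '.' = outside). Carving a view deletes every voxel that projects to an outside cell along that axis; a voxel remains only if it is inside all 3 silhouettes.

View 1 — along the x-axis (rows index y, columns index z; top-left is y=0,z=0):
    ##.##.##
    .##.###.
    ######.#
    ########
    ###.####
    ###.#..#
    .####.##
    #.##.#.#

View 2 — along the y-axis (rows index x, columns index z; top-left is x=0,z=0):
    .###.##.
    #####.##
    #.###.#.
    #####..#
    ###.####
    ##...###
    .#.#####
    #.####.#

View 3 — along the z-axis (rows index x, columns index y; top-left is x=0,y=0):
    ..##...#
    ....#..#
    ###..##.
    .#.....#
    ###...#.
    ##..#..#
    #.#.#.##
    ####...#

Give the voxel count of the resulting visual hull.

130 voxels

start: 8×8×8 = 512 voxels
step 1: project along x, AND mask (49/64) → |grid| = 392
step 2: project along y, AND mask (47/64) → |grid| = 289
step 3: project along z, AND mask (30/64) → |grid| = 130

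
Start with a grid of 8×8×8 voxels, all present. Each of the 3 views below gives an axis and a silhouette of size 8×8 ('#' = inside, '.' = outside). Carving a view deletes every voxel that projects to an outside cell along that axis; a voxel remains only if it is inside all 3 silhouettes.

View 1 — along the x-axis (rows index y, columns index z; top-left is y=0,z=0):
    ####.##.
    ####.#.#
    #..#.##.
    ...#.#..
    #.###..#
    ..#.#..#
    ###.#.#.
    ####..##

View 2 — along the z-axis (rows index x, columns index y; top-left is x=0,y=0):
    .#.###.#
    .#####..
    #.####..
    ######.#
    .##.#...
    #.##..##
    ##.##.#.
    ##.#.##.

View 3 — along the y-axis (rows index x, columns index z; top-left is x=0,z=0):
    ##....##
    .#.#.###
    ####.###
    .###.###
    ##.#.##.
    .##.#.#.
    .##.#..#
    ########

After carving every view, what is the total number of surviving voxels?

initial block: 8^3 = 512
after view 1 [x-axis, 37 of 64 cells solid] → remaining = 296
after view 2 [z-axis, 40 of 64 cells solid] → remaining = 178
after view 3 [y-axis, 43 of 64 cells solid] → remaining = 119

|visual hull| = 119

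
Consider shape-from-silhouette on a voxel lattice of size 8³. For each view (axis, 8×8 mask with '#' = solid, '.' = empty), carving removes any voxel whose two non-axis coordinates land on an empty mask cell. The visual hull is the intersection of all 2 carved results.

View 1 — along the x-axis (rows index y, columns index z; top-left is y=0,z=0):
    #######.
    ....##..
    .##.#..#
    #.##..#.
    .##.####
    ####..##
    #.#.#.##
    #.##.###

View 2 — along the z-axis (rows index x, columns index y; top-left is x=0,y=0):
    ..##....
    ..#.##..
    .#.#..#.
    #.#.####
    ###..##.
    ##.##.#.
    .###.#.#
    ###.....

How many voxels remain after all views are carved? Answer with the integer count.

before carving: 512 voxels (8×8×8)
[1] x-view keeps 40 columns → grid now 320
[2] z-view keeps 32 columns → grid now 152

voxel count = 152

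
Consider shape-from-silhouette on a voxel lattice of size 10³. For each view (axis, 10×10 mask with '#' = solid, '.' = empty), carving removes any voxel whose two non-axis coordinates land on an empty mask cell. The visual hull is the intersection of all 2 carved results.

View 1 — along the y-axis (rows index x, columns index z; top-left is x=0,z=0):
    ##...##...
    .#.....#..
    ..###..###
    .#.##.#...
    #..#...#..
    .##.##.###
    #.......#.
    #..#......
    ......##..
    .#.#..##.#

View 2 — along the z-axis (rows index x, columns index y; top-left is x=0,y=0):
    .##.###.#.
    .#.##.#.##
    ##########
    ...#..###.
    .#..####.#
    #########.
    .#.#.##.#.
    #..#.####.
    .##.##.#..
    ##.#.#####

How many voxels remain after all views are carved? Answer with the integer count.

before carving: 1000 voxels (10×10×10)
[1] y-view keeps 37 columns → grid now 370
[2] z-view keeps 65 columns → grid now 265

|visual hull| = 265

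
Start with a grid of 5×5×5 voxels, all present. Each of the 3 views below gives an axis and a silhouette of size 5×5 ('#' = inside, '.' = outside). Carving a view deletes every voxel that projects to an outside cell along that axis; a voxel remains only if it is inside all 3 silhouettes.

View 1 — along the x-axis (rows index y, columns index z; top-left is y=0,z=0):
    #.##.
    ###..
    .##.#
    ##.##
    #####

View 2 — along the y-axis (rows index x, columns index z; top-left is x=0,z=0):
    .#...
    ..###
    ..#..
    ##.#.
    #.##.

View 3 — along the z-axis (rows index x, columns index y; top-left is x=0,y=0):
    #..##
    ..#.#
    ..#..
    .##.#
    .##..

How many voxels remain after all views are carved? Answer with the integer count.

start: 5×5×5 = 125 voxels
V1 x: intersect with YZ mask (18 set) -- 90 left
V2 y: intersect with XZ mask (11 set) -- 40 left
V3 z: intersect with XY mask (11 set) -- 17 left

|visual hull| = 17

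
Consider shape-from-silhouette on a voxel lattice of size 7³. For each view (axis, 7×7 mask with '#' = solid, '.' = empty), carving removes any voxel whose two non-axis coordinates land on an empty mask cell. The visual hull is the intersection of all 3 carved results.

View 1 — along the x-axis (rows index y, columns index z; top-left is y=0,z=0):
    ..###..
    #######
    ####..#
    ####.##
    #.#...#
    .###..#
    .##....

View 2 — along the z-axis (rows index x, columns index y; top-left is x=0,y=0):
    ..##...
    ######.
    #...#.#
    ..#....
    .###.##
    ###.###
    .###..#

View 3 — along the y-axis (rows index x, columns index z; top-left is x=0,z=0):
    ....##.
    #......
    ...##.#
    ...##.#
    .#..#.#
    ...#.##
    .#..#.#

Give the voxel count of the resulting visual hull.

full grid |V| = 343
  1. axis=0 (YZ plane), |mask|=30  ⇒  voxels=210
  2. axis=2 (XY plane), |mask|=27  ⇒  voxels=120
  3. axis=1 (XZ plane), |mask|=18  ⇒  voxels=37

37 voxels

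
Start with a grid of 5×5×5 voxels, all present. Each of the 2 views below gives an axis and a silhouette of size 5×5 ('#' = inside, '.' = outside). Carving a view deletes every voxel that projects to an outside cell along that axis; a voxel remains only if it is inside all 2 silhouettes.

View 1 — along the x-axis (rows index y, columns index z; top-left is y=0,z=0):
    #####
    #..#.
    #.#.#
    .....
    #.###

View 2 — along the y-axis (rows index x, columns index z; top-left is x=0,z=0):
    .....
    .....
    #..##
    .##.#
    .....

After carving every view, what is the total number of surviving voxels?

initial block: 5^3 = 125
after view 1 [x-axis, 14 of 25 cells solid] → remaining = 70
after view 2 [y-axis, 6 of 25 cells solid] → remaining = 17

17 voxels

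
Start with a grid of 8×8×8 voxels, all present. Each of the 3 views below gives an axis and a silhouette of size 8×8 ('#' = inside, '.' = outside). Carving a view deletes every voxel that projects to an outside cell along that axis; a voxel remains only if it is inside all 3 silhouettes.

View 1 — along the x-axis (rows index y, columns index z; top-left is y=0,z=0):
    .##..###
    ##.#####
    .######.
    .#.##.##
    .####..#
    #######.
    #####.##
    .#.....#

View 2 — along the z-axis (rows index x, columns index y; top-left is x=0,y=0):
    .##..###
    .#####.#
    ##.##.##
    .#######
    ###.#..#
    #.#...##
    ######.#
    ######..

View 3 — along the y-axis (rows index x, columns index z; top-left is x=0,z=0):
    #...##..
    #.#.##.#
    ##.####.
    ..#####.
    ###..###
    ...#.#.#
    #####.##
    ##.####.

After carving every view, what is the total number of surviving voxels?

voxel count = 159

start: 8×8×8 = 512 voxels
[1] x-view keeps 44 columns → grid now 352
[2] z-view keeps 46 columns → grid now 248
[3] y-view keeps 41 columns → grid now 159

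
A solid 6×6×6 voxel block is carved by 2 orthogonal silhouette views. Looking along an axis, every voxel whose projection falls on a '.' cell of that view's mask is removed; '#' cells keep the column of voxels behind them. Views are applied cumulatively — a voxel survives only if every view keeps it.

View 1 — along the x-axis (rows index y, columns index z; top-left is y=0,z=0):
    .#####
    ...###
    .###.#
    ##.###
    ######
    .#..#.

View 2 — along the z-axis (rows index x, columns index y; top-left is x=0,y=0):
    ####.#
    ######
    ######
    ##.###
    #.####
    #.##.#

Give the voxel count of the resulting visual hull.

start: 6×6×6 = 216 voxels
[1] x-view keeps 25 columns → grid now 150
[2] z-view keeps 31 columns → grid now 128

128 voxels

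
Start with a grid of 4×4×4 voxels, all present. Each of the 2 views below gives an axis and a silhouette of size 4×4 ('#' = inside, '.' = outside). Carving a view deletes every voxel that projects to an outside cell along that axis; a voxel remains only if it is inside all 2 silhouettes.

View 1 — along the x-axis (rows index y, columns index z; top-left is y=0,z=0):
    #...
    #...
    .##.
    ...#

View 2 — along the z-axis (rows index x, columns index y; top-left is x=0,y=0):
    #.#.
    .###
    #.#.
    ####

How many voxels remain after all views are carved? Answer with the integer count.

initial block: 4^3 = 64
step 1: project along x, AND mask (5/16) → |grid| = 20
step 2: project along z, AND mask (11/16) → |grid| = 15

15 voxels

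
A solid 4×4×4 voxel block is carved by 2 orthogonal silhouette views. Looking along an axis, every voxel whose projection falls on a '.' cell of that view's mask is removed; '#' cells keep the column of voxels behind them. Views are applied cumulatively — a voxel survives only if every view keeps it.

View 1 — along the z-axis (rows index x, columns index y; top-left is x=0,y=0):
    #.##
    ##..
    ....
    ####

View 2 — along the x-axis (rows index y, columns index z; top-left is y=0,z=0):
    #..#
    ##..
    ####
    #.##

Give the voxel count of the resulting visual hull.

24 voxels

before carving: 64 voxels (4×4×4)
  1. axis=2 (XY plane), |mask|=9  ⇒  voxels=36
  2. axis=0 (YZ plane), |mask|=11  ⇒  voxels=24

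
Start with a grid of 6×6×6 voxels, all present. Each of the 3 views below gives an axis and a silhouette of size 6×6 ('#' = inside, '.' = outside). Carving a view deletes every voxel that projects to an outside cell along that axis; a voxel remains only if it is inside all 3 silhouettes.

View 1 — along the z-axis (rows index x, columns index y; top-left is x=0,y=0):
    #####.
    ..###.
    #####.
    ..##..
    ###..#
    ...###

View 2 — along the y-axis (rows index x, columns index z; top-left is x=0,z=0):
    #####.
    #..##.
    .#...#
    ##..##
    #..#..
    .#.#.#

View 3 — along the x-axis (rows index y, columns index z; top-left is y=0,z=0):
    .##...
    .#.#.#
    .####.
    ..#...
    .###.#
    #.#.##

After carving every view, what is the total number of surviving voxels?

before carving: 216 voxels (6×6×6)
  1. axis=2 (XY plane), |mask|=22  ⇒  voxels=132
  2. axis=1 (XZ plane), |mask|=19  ⇒  voxels=69
  3. axis=0 (YZ plane), |mask|=18  ⇒  voxels=30

30 voxels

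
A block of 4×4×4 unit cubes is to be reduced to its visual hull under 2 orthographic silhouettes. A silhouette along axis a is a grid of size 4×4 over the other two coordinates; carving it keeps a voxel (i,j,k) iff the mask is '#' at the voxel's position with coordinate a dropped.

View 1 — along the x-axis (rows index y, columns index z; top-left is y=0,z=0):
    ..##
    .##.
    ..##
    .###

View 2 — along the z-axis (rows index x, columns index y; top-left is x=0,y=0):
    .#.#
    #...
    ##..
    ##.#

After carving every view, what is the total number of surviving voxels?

start: 4×4×4 = 64 voxels
step 1: project along x, AND mask (9/16) → |grid| = 36
step 2: project along z, AND mask (8/16) → |grid| = 18

|visual hull| = 18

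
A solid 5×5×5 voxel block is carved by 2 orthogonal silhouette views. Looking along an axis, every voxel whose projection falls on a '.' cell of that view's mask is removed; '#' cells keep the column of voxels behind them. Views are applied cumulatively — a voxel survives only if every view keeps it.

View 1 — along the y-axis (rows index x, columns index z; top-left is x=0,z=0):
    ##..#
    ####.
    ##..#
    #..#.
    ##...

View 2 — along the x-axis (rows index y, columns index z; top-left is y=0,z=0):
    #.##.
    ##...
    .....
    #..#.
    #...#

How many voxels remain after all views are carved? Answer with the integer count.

31 voxels

before carving: 125 voxels (5×5×5)
[1] y-view keeps 14 columns → grid now 70
[2] x-view keeps 9 columns → grid now 31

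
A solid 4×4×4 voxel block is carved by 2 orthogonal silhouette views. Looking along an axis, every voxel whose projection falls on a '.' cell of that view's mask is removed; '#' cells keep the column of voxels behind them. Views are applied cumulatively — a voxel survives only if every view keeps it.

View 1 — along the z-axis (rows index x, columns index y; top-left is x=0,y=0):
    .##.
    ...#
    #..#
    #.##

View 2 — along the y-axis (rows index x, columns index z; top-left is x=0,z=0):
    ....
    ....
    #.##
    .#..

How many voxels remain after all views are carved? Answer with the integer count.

|visual hull| = 9

start: 4×4×4 = 64 voxels
carve view 1 (along z, XY-mask fill 8/16): 32 voxels remain
carve view 2 (along y, XZ-mask fill 4/16): 9 voxels remain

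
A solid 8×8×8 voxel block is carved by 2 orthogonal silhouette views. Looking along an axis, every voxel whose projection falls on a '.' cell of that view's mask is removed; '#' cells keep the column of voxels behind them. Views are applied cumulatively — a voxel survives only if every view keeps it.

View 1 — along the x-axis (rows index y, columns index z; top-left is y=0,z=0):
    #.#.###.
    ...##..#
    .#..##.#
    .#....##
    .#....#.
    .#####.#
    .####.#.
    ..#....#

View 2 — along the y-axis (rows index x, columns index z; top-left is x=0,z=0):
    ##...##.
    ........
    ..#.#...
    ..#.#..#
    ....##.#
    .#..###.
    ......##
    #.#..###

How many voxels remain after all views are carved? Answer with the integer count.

|visual hull| = 92

before carving: 512 voxels (8×8×8)
  1. axis=0 (YZ plane), |mask|=30  ⇒  voxels=240
  2. axis=1 (XZ plane), |mask|=23  ⇒  voxels=92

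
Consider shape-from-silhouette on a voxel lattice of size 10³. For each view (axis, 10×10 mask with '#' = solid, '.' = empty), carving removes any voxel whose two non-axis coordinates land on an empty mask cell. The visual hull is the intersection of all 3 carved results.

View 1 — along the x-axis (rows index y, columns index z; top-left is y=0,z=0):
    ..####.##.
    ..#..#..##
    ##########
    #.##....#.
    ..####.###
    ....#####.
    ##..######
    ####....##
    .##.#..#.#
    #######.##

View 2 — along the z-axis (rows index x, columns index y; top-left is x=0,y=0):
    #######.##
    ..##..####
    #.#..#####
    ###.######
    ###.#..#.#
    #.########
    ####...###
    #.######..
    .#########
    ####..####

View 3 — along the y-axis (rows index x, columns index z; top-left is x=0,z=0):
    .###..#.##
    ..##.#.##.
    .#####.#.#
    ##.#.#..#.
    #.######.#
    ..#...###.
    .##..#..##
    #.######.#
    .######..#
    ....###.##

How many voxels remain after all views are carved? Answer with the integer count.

remaining voxels: 304

full grid |V| = 1000
carve view 1 (along x, YZ-mask fill 64/100): 640 voxels remain
carve view 2 (along z, XY-mask fill 77/100): 511 voxels remain
carve view 3 (along y, XZ-mask fill 60/100): 304 voxels remain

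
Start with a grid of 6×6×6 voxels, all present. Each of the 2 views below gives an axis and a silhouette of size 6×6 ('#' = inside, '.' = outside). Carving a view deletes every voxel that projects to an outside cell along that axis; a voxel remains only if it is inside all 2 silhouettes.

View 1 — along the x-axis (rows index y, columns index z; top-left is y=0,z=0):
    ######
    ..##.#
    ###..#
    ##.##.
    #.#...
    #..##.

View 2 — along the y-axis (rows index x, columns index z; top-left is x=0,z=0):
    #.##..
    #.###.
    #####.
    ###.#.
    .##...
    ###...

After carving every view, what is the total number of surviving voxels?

before carving: 216 voxels (6×6×6)
after view 1 [x-axis, 22 of 36 cells solid] → remaining = 132
after view 2 [y-axis, 21 of 36 cells solid] → remaining = 82

voxel count = 82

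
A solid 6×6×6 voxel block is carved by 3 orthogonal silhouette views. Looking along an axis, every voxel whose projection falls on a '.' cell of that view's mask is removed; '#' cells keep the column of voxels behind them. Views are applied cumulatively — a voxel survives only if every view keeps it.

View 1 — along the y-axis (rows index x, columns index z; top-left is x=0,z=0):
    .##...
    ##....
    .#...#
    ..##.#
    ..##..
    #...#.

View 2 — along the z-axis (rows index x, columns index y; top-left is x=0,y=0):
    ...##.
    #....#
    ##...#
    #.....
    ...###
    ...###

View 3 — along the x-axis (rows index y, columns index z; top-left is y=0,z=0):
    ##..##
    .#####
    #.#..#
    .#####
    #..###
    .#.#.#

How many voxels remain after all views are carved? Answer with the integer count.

voxel count = 19

full grid |V| = 216
[1] y-view keeps 13 columns → grid now 78
[2] z-view keeps 14 columns → grid now 29
[3] x-view keeps 24 columns → grid now 19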